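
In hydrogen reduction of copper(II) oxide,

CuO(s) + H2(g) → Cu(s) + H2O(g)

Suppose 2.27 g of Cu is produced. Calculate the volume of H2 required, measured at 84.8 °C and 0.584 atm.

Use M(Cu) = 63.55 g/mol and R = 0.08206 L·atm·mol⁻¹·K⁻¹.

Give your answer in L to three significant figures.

n(Cu) = 2.270 / 63.55 = 0.03572 mol
n(H2) = (1/1) × 0.03572 = 0.03572 mol
V = nRT/P = 0.03572 × 0.08206 × 357.95 / 0.584 = 1.797 L

1.80 L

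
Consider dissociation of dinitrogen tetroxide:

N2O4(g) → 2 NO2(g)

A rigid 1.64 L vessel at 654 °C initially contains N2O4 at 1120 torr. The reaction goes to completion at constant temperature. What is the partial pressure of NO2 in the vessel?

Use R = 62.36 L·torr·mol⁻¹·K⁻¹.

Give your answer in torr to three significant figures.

n(N2O4)₀ = PV/RT = (1120 × 1.64) / (62.36 × 927.15) = 0.03177 mol
n(NO2) = (2/1) × 0.03177 = 0.06354 mol
P(NO2) = nRT/V = 0.06354 × 62.36 × 927.15 / 1.64 = 2240 torr

2240 torr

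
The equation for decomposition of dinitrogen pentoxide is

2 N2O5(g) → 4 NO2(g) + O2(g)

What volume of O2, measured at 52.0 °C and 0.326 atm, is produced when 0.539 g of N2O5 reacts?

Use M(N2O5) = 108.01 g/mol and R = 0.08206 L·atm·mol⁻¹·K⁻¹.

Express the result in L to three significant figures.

0.204 L

n(N2O5) = 0.5390 / 108.01 = 0.004990 mol
n(O2) = (1/2) × 0.004990 = 0.002495 mol
V = nRT/P = 0.002495 × 0.08206 × 325.15 / 0.326 = 0.2042 L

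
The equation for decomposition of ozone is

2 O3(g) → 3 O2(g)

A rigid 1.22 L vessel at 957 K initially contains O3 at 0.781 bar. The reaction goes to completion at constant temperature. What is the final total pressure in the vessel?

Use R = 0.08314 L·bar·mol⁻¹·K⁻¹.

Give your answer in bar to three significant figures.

Rigid vessel, constant T ⇒ P scales with total gas moles (2 → 3).
P_final = (3/2) × 0.781 = 1.171 bar

1.17 bar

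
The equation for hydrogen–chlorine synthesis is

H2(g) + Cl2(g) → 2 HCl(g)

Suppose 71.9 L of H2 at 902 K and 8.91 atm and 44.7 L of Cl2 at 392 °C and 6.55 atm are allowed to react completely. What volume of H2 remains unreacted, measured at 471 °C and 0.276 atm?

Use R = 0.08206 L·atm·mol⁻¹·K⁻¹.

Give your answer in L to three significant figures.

n(H2) = PV/RT = (8.91 × 71.9) / (0.08206 × 902) = 8.655 mol
n(Cl2) = PV/RT = (6.55 × 44.7) / (0.08206 × 665.15) = 5.364 mol
For 8.655 mol H2, stoichiometry requires (1/1) × 8.655 = 8.655 mol Cl2; 5.364 mol is available, so Cl2 is limiting.
n(H2) consumed = (1/1) × 5.364 = 5.364 mol; remaining = 8.655 − 5.364 = 3.291 mol
V(H2) = nRT/P = 3.291 × 0.08206 × 744.15 / 0.276 = 728.1 L

728 L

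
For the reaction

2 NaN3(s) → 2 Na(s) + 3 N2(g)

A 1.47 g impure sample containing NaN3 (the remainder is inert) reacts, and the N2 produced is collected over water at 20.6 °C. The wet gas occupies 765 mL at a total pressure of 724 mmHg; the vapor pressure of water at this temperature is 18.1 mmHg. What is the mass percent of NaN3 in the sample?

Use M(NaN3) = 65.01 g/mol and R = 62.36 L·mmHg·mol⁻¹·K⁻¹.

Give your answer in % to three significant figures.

P(N2) = 724 − 18.1 = 705.9 mmHg
n(N2) = PV/RT = (705.9 × 0.7650) / (62.36 × 293.75) = 0.02948 mol
n(NaN3) = (2/3) × 0.02948 = 0.01965 mol
m(NaN3) = 0.01965 × 65.01 = 1.277 g
%NaN3 = 1.277 / 1.47 × 100 = 86.87%

86.9 %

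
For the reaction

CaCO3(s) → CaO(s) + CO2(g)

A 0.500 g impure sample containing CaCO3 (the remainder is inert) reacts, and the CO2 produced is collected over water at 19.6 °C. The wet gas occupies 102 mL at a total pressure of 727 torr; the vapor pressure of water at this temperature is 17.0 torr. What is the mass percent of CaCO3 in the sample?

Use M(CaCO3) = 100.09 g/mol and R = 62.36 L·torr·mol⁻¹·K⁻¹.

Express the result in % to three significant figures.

79.4 %

P(CO2) = 727 − 17.0 = 710.0 torr
n(CO2) = PV/RT = (710.0 × 0.1020) / (62.36 × 292.75) = 0.003967 mol
n(CaCO3) = (1/1) × 0.003967 = 0.003967 mol
m(CaCO3) = 0.003967 × 100.09 = 0.3971 g
%CaCO3 = 0.3971 / 0.500 × 100 = 79.42%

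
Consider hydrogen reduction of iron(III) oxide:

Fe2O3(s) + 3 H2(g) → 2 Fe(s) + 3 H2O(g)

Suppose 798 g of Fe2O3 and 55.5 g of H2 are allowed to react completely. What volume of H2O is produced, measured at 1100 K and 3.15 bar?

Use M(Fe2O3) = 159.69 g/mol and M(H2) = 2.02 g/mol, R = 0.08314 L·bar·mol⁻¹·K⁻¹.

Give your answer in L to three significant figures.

n(Fe2O3) = 798 / 159.69 = 4.997 mol
n(H2) = 55.5 / 2.02 = 27.48 mol
For 4.997 mol Fe2O3, stoichiometry requires (3/1) × 4.997 = 14.99 mol H2; 27.48 mol is available, so Fe2O3 is limiting.
n(H2O) = (3/1) × 4.997 = 14.99 mol
V(H2O) = nRT/P = 14.99 × 0.08314 × 1100 / 3.15 = 435.2 L

435 L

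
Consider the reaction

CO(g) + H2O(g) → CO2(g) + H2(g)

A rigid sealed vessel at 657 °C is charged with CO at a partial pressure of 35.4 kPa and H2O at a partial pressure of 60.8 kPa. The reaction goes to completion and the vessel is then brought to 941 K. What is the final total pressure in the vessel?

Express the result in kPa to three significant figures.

With V and T fixed, P_i ∝ n_i, so the mole ratios apply directly to partial pressures at 657 °C.
P(H2O) required for 35.4 kPa of CO = (1/1) × 35.4 = 35.40 kPa; available 60.8 kPa, so CO is limiting.
P(H2O) remaining = 60.8 − (1/1) × 35.4 = 25.40 kPa
P(gaseous products) = (1+1)/1 × 35.4 = 70.80 kPa
P_total at 657 °C = 25.40 + 70.80 = 96.20 kPa
Scaling to 941 K: P = 96.20 × 941/930.15 = 97.32 kPa

97.3 kPa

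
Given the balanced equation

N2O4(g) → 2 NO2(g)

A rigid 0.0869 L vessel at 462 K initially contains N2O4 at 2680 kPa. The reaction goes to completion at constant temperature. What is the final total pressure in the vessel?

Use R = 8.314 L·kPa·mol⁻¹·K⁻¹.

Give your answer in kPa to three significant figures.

Rigid vessel, constant T ⇒ P scales with total gas moles (1 → 2).
P_final = (2/1) × 2680 = 5360 kPa

5360 kPa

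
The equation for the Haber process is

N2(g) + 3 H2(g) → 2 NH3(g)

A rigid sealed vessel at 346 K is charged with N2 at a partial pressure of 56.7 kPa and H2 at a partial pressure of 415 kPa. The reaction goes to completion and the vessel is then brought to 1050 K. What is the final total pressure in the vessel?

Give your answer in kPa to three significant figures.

At constant V, partial pressures at 346 K are proportional to moles, so apply stoichiometry directly to pressures.
P(H2) required for 56.7 kPa of N2 = (3/1) × 56.7 = 170.1 kPa; available 415 kPa, so N2 is limiting.
P(H2) remaining = 415 − (3/1) × 56.7 = 244.9 kPa
P(gaseous products) = (2)/1 × 56.7 = 113.4 kPa
P_total at 346 K = 244.9 + 113.4 = 358.3 kPa
Scaling to 1050 K: P = 358.3 × 1050/346 = 1087 kPa

1090 kPa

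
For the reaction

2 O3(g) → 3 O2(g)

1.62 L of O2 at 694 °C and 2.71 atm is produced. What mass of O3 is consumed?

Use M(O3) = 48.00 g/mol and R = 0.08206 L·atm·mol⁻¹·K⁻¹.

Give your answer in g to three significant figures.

1.77 g

n(O2) = PV/RT = (2.71 × 1.62) / (0.08206 × 967.15) = 0.05532 mol
n(O3) = (2/3) × 0.05532 = 0.03688 mol
m(O3) = 0.03688 × 48.00 = 1.770 g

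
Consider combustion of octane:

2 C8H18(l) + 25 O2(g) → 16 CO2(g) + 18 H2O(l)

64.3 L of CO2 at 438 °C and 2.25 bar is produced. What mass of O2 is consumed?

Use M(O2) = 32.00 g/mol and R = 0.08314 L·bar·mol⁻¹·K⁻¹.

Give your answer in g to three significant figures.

n(CO2) = PV/RT = (2.25 × 64.3) / (0.08314 × 711.15) = 2.447 mol
n(O2) = (25/16) × 2.447 = 3.823 mol
m(O2) = 3.823 × 32.00 = 122.3 g

122 g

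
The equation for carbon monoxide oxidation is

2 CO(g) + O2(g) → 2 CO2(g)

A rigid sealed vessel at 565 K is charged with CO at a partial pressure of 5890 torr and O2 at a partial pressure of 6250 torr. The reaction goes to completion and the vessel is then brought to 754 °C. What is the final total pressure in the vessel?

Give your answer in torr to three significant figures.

With V and T fixed, P_i ∝ n_i, so the mole ratios apply directly to partial pressures at 565 K.
P(O2) required for 5890 torr of CO = (1/2) × 5890 = 2945 torr; available 6250 torr, so CO is limiting.
P(O2) remaining = 6250 − (1/2) × 5890 = 3305 torr
P(gaseous products) = (2)/2 × 5890 = 5890 torr
P_total at 565 K = 3305 + 5890 = 9195 torr
Scaling to 754 °C: P = 9195 × 1027.15/565 = 16720 torr

16700 torr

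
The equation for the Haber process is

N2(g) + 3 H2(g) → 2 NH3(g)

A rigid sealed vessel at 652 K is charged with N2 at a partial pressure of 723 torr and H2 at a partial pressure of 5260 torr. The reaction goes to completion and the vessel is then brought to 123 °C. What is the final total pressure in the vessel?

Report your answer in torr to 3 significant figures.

2760 torr

Because the vessel is rigid and T is held at 652 K, work the stoichiometry in partial pressures (P_i = n_iRT/V).
P(H2) required for 723 torr of N2 = (3/1) × 723 = 2169 torr; available 5260 torr, so N2 is limiting.
P(H2) remaining = 5260 − (3/1) × 723 = 3091 torr
P(gaseous products) = (2)/1 × 723 = 1446 torr
P_total at 652 K = 3091 + 1446 = 4537 torr
Scaling to 123 °C: P = 4537 × 396.15/652 = 2757 torr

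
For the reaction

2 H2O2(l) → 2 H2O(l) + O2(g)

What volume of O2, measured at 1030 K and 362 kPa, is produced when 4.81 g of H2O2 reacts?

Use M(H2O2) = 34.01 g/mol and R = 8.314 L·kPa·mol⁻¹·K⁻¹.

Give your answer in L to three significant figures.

1.67 L

n(H2O2) = 4.810 / 34.01 = 0.1414 mol
n(O2) = (1/2) × 0.1414 = 0.07070 mol
V = nRT/P = 0.07070 × 8.314 × 1030 / 362 = 1.672 L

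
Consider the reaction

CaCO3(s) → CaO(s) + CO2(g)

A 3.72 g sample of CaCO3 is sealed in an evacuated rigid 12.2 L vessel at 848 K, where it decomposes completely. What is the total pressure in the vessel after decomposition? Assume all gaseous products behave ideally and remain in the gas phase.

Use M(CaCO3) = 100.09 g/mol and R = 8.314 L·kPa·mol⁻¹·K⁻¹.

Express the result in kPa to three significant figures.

n(CaCO3) = 3.72 / 100.09 = 0.03717 mol
n(gas produced) = (1/1) × 0.03717 = 0.03717 mol
P = nRT/V = 0.03717 × 8.314 × 848 / 12.2 = 21.48 kPa

21.5 kPa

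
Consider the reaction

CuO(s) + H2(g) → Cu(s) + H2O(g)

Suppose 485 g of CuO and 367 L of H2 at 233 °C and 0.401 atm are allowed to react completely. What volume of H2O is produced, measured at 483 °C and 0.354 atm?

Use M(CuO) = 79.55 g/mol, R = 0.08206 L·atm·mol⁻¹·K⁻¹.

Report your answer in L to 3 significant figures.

621 L

n(CuO) = 485 / 79.55 = 6.097 mol
n(H2) = PV/RT = (0.401 × 367) / (0.08206 × 506.15) = 3.543 mol
For 6.097 mol CuO, stoichiometry requires (1/1) × 6.097 = 6.097 mol H2; 3.543 mol is available, so H2 is limiting.
n(H2O) = (1/1) × 3.543 = 3.543 mol
V(H2O) = nRT/P = 3.543 × 0.08206 × 756.15 / 0.354 = 621.0 L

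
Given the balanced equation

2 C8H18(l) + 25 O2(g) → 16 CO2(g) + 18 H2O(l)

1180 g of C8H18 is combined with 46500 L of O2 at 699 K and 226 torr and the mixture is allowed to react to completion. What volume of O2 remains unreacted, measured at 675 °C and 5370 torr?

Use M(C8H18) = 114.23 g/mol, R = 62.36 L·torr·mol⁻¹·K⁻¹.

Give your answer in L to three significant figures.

1230 L

n(C8H18) = 1180 / 114.23 = 10.33 mol
n(O2) = PV/RT = (226 × 46500) / (62.36 × 699) = 241.1 mol
For 10.33 mol C8H18, stoichiometry requires (25/2) × 10.33 = 129.1 mol O2; 241.1 mol is available, so C8H18 is limiting.
n(O2) consumed = (25/2) × 10.33 = 129.1 mol; remaining = 241.1 − 129.1 = 112.0 mol
V(O2) = nRT/P = 112.0 × 62.36 × 948.15 / 5370 = 1233 L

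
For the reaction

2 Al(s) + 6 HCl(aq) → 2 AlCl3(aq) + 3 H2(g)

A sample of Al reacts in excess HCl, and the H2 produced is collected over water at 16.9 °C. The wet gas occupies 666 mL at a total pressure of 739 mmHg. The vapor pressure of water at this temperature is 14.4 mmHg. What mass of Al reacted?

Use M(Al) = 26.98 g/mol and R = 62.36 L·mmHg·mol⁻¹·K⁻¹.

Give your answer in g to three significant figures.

0.480 g

P(H2) = 739 − 14.4 = 724.6 mmHg
n(H2) = PV/RT = (724.6 × 0.6660) / (62.36 × 290.05) = 0.02668 mol
n(Al) = (2/3) × 0.02668 = 0.01779 mol
m(Al) = 0.01779 × 26.98 = 0.4800 g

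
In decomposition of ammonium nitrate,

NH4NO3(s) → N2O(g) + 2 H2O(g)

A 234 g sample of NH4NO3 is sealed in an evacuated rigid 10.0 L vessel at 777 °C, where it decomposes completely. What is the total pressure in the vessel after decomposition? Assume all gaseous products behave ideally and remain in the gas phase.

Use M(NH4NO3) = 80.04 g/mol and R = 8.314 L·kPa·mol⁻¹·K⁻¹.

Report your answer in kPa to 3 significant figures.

n(NH4NO3) = 234 / 80.04 = 2.924 mol
n(gas produced) = (3/1) × 2.924 = 8.772 mol
P = nRT/V = 8.772 × 8.314 × 1050.15 / 10.0 = 7659 kPa

7660 kPa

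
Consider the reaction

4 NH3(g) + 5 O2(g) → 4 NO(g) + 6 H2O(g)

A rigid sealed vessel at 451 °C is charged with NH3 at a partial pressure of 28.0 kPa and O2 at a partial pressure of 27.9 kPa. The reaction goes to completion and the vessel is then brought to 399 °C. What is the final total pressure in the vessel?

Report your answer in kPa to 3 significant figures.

Because the vessel is rigid and T is held at 451 °C, work the stoichiometry in partial pressures (P_i = n_iRT/V).
P(O2) required for 28.0 kPa of NH3 = (5/4) × 28.0 = 35.00 kPa; available 27.9 kPa, so O2 is limiting.
P(NH3) remaining = 28.0 − (4/5) × 27.9 = 5.680 kPa
P(gaseous products) = (4+6)/5 × 27.9 = 55.80 kPa
P_total at 451 °C = 5.680 + 55.80 = 61.48 kPa
Scaling to 399 °C: P = 61.48 × 672.15/724.15 = 57.07 kPa

57.1 kPa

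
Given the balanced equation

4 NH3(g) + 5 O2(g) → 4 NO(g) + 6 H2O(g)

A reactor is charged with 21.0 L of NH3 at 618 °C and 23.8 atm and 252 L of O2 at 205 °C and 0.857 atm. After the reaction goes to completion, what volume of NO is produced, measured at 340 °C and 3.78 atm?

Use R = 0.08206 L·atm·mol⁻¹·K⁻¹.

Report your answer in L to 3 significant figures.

58.6 L

n(NH3) = PV/RT = (23.8 × 21.0) / (0.08206 × 891.15) = 6.835 mol
n(O2) = PV/RT = (0.857 × 252) / (0.08206 × 478.15) = 5.504 mol
For 6.835 mol NH3, stoichiometry requires (5/4) × 6.835 = 8.544 mol O2; 5.504 mol is available, so O2 is limiting.
n(NO) = (4/5) × 5.504 = 4.403 mol
V(NO) = nRT/P = 4.403 × 0.08206 × 613.15 / 3.78 = 58.61 L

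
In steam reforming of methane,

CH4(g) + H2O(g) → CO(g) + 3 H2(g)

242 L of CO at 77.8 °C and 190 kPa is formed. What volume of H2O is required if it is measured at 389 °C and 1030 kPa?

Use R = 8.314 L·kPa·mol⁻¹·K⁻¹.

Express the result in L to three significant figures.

84.2 L

n(CO) = PV/RT = (190 × 242) / (8.314 × 350.95) = 15.76 mol
n(H2O) = (1/1) × 15.76 = 15.76 mol
V = nRT/P = 15.76 × 8.314 × 662.15 / 1030 = 84.23 L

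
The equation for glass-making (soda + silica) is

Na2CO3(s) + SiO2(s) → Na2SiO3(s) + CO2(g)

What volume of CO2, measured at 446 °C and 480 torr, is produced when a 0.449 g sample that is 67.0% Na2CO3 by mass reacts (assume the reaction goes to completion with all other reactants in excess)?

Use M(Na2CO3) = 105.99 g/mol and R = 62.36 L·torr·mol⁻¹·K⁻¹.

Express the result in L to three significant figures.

0.265 L

mass of Na2CO3 = 0.449 × 67.0/100 = 0.3008 g
n(Na2CO3) = 0.3008 / 105.99 = 0.002838 mol
n(CO2) = (1/1) × 0.002838 = 0.002838 mol
V = nRT/P = 0.002838 × 62.36 × 719.15 / 480 = 0.2652 L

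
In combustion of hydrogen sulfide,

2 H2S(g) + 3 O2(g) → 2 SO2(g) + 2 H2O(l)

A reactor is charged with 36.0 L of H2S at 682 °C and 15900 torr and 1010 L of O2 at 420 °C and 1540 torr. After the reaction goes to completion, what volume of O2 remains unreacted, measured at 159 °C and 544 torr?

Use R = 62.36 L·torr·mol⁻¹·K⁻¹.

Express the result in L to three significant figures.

1070 L

n(H2S) = PV/RT = (15900 × 36.0) / (62.36 × 955.15) = 9.610 mol
n(O2) = PV/RT = (1540 × 1010) / (62.36 × 693.15) = 35.98 mol
For 9.610 mol H2S, stoichiometry requires (3/2) × 9.610 = 14.41 mol O2; 35.98 mol is available, so H2S is limiting.
n(O2) consumed = (3/2) × 9.610 = 14.41 mol; remaining = 35.98 − 14.41 = 21.57 mol
V(O2) = nRT/P = 21.57 × 62.36 × 432.15 / 544 = 1069 L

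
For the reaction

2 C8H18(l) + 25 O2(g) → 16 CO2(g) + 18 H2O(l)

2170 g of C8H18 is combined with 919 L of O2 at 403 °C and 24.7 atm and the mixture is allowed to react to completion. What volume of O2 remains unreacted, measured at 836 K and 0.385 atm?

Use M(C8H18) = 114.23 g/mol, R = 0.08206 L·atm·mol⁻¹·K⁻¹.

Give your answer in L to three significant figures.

30600 L

n(C8H18) = 2170 / 114.23 = 19.00 mol
n(O2) = PV/RT = (24.7 × 919) / (0.08206 × 676.15) = 409.1 mol
For 19.00 mol C8H18, stoichiometry requires (25/2) × 19.00 = 237.5 mol O2; 409.1 mol is available, so C8H18 is limiting.
n(O2) consumed = (25/2) × 19.00 = 237.5 mol; remaining = 409.1 − 237.5 = 171.6 mol
V(O2) = nRT/P = 171.6 × 0.08206 × 836 / 0.385 = 30580 L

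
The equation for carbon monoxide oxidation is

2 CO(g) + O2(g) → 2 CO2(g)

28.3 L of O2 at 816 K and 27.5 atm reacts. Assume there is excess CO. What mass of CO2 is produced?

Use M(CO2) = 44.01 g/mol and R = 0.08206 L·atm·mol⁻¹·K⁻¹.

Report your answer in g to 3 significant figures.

n(O2) = PV/RT = (27.5 × 28.3) / (0.08206 × 816) = 11.62 mol
n(CO2) = (2/1) × 11.62 = 23.24 mol
m(CO2) = 23.24 × 44.01 = 1023 g

1020 g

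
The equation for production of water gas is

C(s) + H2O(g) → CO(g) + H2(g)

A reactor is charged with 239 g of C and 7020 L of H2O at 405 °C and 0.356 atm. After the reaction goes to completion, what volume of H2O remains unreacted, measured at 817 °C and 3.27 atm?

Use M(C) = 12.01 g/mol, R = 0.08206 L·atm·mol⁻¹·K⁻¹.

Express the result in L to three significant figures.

n(C) = 239 / 12.01 = 19.90 mol
n(H2O) = PV/RT = (0.356 × 7020) / (0.08206 × 678.15) = 44.91 mol
For 19.90 mol C, stoichiometry requires (1/1) × 19.90 = 19.90 mol H2O; 44.91 mol is available, so C is limiting.
n(H2O) consumed = (1/1) × 19.90 = 19.90 mol; remaining = 44.91 − 19.90 = 25.01 mol
V(H2O) = nRT/P = 25.01 × 0.08206 × 1090.15 / 3.27 = 684.2 L

684 L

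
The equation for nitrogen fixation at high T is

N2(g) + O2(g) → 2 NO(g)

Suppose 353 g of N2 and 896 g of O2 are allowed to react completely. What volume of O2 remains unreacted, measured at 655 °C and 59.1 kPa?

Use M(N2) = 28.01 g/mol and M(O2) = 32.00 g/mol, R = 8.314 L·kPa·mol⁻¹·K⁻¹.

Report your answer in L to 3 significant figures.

2010 L

n(N2) = 353 / 28.01 = 12.60 mol
n(O2) = 896 / 32.00 = 28.00 mol
For 12.60 mol N2, stoichiometry requires (1/1) × 12.60 = 12.60 mol O2; 28.00 mol is available, so N2 is limiting.
n(O2) consumed = (1/1) × 12.60 = 12.60 mol; remaining = 28.00 − 12.60 = 15.40 mol
V(O2) = nRT/P = 15.40 × 8.314 × 928.15 / 59.1 = 2011 L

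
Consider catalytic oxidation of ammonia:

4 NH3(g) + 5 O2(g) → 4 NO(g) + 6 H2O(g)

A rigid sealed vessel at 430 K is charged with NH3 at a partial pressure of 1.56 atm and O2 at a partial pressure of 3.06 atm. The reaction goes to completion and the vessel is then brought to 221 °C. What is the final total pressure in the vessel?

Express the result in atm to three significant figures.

At constant V, partial pressures at 430 K are proportional to moles, so apply stoichiometry directly to pressures.
P(O2) required for 1.56 atm of NH3 = (5/4) × 1.56 = 1.950 atm; available 3.06 atm, so NH3 is limiting.
P(O2) remaining = 3.06 − (5/4) × 1.56 = 1.110 atm
P(gaseous products) = (4+6)/4 × 1.56 = 3.900 atm
P_total at 430 K = 1.110 + 3.900 = 5.010 atm
Scaling to 221 °C: P = 5.010 × 494.15/430 = 5.757 atm

5.76 atm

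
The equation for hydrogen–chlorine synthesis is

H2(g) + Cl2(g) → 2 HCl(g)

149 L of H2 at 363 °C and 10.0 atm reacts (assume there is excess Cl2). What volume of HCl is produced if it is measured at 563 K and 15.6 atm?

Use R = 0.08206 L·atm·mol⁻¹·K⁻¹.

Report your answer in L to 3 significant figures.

169 L

n(H2) = PV/RT = (10.0 × 149) / (0.08206 × 636.15) = 28.54 mol
n(HCl) = (2/1) × 28.54 = 57.08 mol
V = nRT/P = 57.08 × 0.08206 × 563 / 15.6 = 169.0 L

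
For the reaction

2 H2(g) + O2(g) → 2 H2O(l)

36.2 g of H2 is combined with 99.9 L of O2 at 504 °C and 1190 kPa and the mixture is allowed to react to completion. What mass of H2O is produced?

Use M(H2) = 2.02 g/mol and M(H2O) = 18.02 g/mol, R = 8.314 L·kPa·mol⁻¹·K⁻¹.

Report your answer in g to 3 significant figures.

n(H2) = 36.2 / 2.02 = 17.92 mol
n(O2) = PV/RT = (1190 × 99.9) / (8.314 × 777.15) = 18.40 mol
For 17.92 mol H2, stoichiometry requires (1/2) × 17.92 = 8.960 mol O2; 18.40 mol is available, so H2 is limiting.
n(H2O) = (2/2) × 17.92 = 17.92 mol
m(H2O) = 17.92 × 18.02 = 322.9 g

323 g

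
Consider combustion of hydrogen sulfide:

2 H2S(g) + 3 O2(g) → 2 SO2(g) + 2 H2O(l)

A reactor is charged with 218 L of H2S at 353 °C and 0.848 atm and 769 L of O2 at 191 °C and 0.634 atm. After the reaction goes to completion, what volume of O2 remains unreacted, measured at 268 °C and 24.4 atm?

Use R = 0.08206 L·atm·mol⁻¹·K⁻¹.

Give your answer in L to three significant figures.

n(H2S) = PV/RT = (0.848 × 218) / (0.08206 × 626.15) = 3.598 mol
n(O2) = PV/RT = (0.634 × 769) / (0.08206 × 464.15) = 12.80 mol
For 3.598 mol H2S, stoichiometry requires (3/2) × 3.598 = 5.397 mol O2; 12.80 mol is available, so H2S is limiting.
n(O2) consumed = (3/2) × 3.598 = 5.397 mol; remaining = 12.80 − 5.397 = 7.403 mol
V(O2) = nRT/P = 7.403 × 0.08206 × 541.15 / 24.4 = 13.47 L

13.5 L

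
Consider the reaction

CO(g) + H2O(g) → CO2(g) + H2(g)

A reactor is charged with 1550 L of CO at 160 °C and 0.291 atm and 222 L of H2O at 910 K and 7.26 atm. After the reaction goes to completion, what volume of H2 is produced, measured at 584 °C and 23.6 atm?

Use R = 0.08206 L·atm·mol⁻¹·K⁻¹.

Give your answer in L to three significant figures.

n(CO) = PV/RT = (0.291 × 1550) / (0.08206 × 433.15) = 12.69 mol
n(H2O) = PV/RT = (7.26 × 222) / (0.08206 × 910) = 21.58 mol
For 12.69 mol CO, stoichiometry requires (1/1) × 12.69 = 12.69 mol H2O; 21.58 mol is available, so CO is limiting.
n(H2) = (1/1) × 12.69 = 12.69 mol
V(H2) = nRT/P = 12.69 × 0.08206 × 857.15 / 23.6 = 37.82 L

37.8 L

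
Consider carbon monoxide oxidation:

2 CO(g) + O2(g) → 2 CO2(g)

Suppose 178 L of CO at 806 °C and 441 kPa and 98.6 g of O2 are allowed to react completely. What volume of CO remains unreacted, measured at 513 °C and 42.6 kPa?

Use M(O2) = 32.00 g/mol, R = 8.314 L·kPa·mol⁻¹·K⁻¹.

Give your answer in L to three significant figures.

n(CO) = PV/RT = (441 × 178) / (8.314 × 1079.15) = 8.749 mol
n(O2) = 98.6 / 32.00 = 3.081 mol
For 8.749 mol CO, stoichiometry requires (1/2) × 8.749 = 4.375 mol O2; 3.081 mol is available, so O2 is limiting.
n(CO) consumed = (2/1) × 3.081 = 6.162 mol; remaining = 8.749 − 6.162 = 2.587 mol
V(CO) = nRT/P = 2.587 × 8.314 × 786.15 / 42.6 = 396.9 L

397 L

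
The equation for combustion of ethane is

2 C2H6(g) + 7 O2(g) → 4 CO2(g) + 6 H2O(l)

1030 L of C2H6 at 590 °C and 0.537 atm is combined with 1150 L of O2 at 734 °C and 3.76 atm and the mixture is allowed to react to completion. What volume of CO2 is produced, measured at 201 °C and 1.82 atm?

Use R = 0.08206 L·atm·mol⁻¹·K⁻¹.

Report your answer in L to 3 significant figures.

n(C2H6) = PV/RT = (0.537 × 1030) / (0.08206 × 863.15) = 7.809 mol
n(O2) = PV/RT = (3.76 × 1150) / (0.08206 × 1007.15) = 52.32 mol
For 7.809 mol C2H6, stoichiometry requires (7/2) × 7.809 = 27.33 mol O2; 52.32 mol is available, so C2H6 is limiting.
n(CO2) = (4/2) × 7.809 = 15.62 mol
V(CO2) = nRT/P = 15.62 × 0.08206 × 474.15 / 1.82 = 333.9 L

334 L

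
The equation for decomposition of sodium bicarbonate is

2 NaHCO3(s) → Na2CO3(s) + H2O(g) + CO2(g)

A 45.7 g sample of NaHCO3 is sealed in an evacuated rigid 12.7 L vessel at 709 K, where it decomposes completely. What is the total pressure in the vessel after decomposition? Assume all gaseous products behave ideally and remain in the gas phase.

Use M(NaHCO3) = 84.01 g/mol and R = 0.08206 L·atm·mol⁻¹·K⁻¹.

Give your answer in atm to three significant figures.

2.49 atm

n(NaHCO3) = 45.7 / 84.01 = 0.5440 mol
n(gas produced) = (2/2) × 0.5440 = 0.5440 mol
P = nRT/V = 0.5440 × 0.08206 × 709 / 12.7 = 2.492 atm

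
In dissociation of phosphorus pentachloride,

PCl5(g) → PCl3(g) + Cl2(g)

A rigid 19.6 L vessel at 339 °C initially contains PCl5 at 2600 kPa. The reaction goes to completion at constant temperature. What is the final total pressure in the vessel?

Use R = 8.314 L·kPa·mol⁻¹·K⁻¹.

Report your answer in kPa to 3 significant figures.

Rigid vessel, constant T ⇒ P scales with total gas moles (1 → 2).
P_final = (2/1) × 2600 = 5200 kPa

5200 kPa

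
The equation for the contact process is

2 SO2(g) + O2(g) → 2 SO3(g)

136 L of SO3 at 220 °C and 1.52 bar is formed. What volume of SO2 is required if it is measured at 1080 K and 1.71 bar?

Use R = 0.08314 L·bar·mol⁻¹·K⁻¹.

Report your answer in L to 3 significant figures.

265 L

n(SO3) = PV/RT = (1.52 × 136) / (0.08314 × 493.15) = 5.042 mol
n(SO2) = (2/2) × 5.042 = 5.042 mol
V = nRT/P = 5.042 × 0.08314 × 1080 / 1.71 = 264.8 L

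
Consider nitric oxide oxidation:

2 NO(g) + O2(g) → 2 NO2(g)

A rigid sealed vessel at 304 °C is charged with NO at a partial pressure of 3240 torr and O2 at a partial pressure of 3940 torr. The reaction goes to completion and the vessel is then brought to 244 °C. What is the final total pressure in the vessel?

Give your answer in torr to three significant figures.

4980 torr

With V and T fixed, P_i ∝ n_i, so the mole ratios apply directly to partial pressures at 304 °C.
P(O2) required for 3240 torr of NO = (1/2) × 3240 = 1620 torr; available 3940 torr, so NO is limiting.
P(O2) remaining = 3940 − (1/2) × 3240 = 2320 torr
P(gaseous products) = (2)/2 × 3240 = 3240 torr
P_total at 304 °C = 2320 + 3240 = 5560 torr
Scaling to 244 °C: P = 5560 × 517.15/577.15 = 4982 torr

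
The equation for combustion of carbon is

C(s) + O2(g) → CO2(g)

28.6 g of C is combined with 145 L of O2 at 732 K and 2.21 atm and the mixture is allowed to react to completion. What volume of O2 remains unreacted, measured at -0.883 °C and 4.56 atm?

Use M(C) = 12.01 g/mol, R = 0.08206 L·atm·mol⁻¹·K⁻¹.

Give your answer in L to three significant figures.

14.5 L

n(C) = 28.6 / 12.01 = 2.381 mol
n(O2) = PV/RT = (2.21 × 145) / (0.08206 × 732) = 5.335 mol
For 2.381 mol C, stoichiometry requires (1/1) × 2.381 = 2.381 mol O2; 5.335 mol is available, so C is limiting.
n(O2) consumed = (1/1) × 2.381 = 2.381 mol; remaining = 5.335 − 2.381 = 2.954 mol
V(O2) = nRT/P = 2.954 × 0.08206 × 272.267 / 4.56 = 14.47 L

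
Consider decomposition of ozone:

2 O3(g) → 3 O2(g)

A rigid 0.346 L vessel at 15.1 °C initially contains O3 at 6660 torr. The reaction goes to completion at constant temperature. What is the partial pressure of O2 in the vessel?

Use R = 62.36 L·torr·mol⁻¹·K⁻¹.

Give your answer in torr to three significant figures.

n(O3)₀ = PV/RT = (6660 × 0.346) / (62.36 × 288.25) = 0.1282 mol
n(O2) = (3/2) × 0.1282 = 0.1923 mol
P(O2) = nRT/V = 0.1923 × 62.36 × 288.25 / 0.346 = 9990 torr

9990 torr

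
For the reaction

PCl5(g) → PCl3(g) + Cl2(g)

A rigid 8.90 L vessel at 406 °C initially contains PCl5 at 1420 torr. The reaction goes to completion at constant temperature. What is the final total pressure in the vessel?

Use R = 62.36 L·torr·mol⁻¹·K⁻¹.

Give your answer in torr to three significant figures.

Since T and V are fixed, P_final/P_initial = n_final/n_initial = 2/1.
P_final = (2/1) × 1420 = 2840 torr

2840 torr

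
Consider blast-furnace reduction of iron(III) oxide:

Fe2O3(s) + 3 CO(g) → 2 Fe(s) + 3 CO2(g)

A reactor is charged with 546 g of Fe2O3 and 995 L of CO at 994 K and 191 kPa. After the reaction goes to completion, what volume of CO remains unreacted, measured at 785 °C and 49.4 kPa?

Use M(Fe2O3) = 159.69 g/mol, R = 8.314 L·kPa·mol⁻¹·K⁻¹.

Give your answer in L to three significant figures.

2270 L

n(Fe2O3) = 546 / 159.69 = 3.419 mol
n(CO) = PV/RT = (191 × 995) / (8.314 × 994) = 23.00 mol
For 3.419 mol Fe2O3, stoichiometry requires (3/1) × 3.419 = 10.26 mol CO; 23.00 mol is available, so Fe2O3 is limiting.
n(CO) consumed = (3/1) × 3.419 = 10.26 mol; remaining = 23.00 − 10.26 = 12.74 mol
V(CO) = nRT/P = 12.74 × 8.314 × 1058.15 / 49.4 = 2269 L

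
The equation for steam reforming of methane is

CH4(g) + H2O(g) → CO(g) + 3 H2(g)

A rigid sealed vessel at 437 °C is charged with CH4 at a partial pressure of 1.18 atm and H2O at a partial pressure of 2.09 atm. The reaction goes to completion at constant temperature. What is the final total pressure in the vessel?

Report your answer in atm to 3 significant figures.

5.63 atm

Because the vessel is rigid and T is held at 437 °C, work the stoichiometry in partial pressures (P_i = n_iRT/V).
P(H2O) required for 1.18 atm of CH4 = (1/1) × 1.18 = 1.180 atm; available 2.09 atm, so CH4 is limiting.
P(H2O) remaining = 2.09 − (1/1) × 1.18 = 0.9100 atm
P(gaseous products) = (1+3)/1 × 1.18 = 4.720 atm
P_total at 437 °C = 0.9100 + 4.720 = 5.630 atm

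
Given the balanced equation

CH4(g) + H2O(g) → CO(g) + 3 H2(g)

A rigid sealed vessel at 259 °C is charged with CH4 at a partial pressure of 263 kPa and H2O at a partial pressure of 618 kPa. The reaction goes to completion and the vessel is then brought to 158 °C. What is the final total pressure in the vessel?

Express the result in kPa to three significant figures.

With V and T fixed, P_i ∝ n_i, so the mole ratios apply directly to partial pressures at 259 °C.
P(H2O) required for 263 kPa of CH4 = (1/1) × 263 = 263.0 kPa; available 618 kPa, so CH4 is limiting.
P(H2O) remaining = 618 − (1/1) × 263 = 355.0 kPa
P(gaseous products) = (1+3)/1 × 263 = 1052 kPa
P_total at 259 °C = 355.0 + 1052 = 1407 kPa
Scaling to 158 °C: P = 1407 × 431.15/532.15 = 1140 kPa

1140 kPa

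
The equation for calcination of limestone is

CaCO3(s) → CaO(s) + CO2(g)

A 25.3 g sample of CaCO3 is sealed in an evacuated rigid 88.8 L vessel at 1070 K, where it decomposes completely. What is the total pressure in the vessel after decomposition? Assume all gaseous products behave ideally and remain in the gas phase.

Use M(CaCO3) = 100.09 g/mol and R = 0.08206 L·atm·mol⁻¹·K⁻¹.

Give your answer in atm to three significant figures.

n(CaCO3) = 25.3 / 100.09 = 0.2528 mol
n(gas produced) = (1/1) × 0.2528 = 0.2528 mol
P = nRT/V = 0.2528 × 0.08206 × 1070 / 88.8 = 0.2500 atm

0.250 atm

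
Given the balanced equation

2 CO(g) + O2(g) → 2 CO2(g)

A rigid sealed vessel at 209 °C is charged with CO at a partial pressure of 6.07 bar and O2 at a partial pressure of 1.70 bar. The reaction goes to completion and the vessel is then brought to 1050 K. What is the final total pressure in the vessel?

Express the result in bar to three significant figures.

With V and T fixed, P_i ∝ n_i, so the mole ratios apply directly to partial pressures at 209 °C.
P(O2) required for 6.07 bar of CO = (1/2) × 6.07 = 3.035 bar; available 1.70 bar, so O2 is limiting.
P(CO) remaining = 6.07 − (2/1) × 1.70 = 2.670 bar
P(gaseous products) = (2)/1 × 1.70 = 3.400 bar
P_total at 209 °C = 2.670 + 3.400 = 6.070 bar
Scaling to 1050 K: P = 6.070 × 1050/482.15 = 13.22 bar

13.2 bar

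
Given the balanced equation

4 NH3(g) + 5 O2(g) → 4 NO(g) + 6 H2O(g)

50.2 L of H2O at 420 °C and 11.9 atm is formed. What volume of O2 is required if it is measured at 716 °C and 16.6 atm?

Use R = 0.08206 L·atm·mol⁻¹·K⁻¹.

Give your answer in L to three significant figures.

42.8 L

n(H2O) = PV/RT = (11.9 × 50.2) / (0.08206 × 693.15) = 10.50 mol
n(O2) = (5/6) × 10.50 = 8.750 mol
V = nRT/P = 8.750 × 0.08206 × 989.15 / 16.6 = 42.79 L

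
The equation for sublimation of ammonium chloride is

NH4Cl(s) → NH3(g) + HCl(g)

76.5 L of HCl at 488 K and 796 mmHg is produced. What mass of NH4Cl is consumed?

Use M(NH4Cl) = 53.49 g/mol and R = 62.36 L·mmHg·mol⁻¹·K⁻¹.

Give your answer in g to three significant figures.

n(HCl) = PV/RT = (796 × 76.5) / (62.36 × 488) = 2.001 mol
n(NH4Cl) = (1/1) × 2.001 = 2.001 mol
m(NH4Cl) = 2.001 × 53.49 = 107.0 g

107 g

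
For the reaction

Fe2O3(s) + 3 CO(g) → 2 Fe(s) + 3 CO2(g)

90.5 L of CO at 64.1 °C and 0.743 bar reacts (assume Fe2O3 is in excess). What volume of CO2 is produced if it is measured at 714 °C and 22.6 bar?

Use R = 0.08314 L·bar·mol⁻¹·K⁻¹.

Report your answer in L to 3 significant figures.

n(CO) = PV/RT = (0.743 × 90.5) / (0.08314 × 337.25) = 2.398 mol
n(CO2) = (3/3) × 2.398 = 2.398 mol
V = nRT/P = 2.398 × 0.08314 × 987.15 / 22.6 = 8.708 L

8.71 L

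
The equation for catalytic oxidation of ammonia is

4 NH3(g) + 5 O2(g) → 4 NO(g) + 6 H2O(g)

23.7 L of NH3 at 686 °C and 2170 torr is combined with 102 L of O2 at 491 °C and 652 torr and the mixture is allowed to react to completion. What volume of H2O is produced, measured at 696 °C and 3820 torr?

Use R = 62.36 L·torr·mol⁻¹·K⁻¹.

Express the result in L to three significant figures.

20.4 L

n(NH3) = PV/RT = (2170 × 23.7) / (62.36 × 959.15) = 0.8598 mol
n(O2) = PV/RT = (652 × 102) / (62.36 × 764.15) = 1.396 mol
For 0.8598 mol NH3, stoichiometry requires (5/4) × 0.8598 = 1.075 mol O2; 1.396 mol is available, so NH3 is limiting.
n(H2O) = (6/4) × 0.8598 = 1.290 mol
V(H2O) = nRT/P = 1.290 × 62.36 × 969.15 / 3820 = 20.41 L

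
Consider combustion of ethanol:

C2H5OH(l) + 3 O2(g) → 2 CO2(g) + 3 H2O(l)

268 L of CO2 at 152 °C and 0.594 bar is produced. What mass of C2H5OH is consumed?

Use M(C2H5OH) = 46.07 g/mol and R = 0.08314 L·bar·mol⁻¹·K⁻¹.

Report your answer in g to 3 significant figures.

104 g

n(CO2) = PV/RT = (0.594 × 268) / (0.08314 × 425.15) = 4.504 mol
n(C2H5OH) = (1/2) × 4.504 = 2.252 mol
m(C2H5OH) = 2.252 × 46.07 = 103.7 g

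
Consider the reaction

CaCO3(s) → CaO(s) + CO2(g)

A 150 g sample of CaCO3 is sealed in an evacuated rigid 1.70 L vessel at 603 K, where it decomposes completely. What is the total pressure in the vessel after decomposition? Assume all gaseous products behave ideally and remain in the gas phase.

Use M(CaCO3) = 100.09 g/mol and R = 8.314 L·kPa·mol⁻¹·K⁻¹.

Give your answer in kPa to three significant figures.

4420 kPa

n(CaCO3) = 150 / 100.09 = 1.499 mol
n(gas produced) = (1/1) × 1.499 = 1.499 mol
P = nRT/V = 1.499 × 8.314 × 603 / 1.70 = 4421 kPa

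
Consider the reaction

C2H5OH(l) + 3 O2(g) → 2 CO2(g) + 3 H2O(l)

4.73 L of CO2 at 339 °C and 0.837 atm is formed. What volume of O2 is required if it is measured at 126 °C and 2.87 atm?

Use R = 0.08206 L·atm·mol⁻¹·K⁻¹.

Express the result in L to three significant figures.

n(CO2) = PV/RT = (0.837 × 4.73) / (0.08206 × 612.15) = 0.07881 mol
n(O2) = (3/2) × 0.07881 = 0.1182 mol
V = nRT/P = 0.1182 × 0.08206 × 399.15 / 2.87 = 1.349 L

1.35 L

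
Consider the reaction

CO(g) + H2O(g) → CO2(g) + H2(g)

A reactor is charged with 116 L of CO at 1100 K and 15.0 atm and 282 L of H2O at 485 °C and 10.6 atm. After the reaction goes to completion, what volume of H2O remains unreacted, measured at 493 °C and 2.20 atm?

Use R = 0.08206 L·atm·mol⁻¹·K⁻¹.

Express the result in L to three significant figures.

822 L

n(CO) = PV/RT = (15.0 × 116) / (0.08206 × 1100) = 19.28 mol
n(H2O) = PV/RT = (10.6 × 282) / (0.08206 × 758.15) = 48.05 mol
For 19.28 mol CO, stoichiometry requires (1/1) × 19.28 = 19.28 mol H2O; 48.05 mol is available, so CO is limiting.
n(H2O) consumed = (1/1) × 19.28 = 19.28 mol; remaining = 48.05 − 19.28 = 28.77 mol
V(H2O) = nRT/P = 28.77 × 0.08206 × 766.15 / 2.20 = 822.2 L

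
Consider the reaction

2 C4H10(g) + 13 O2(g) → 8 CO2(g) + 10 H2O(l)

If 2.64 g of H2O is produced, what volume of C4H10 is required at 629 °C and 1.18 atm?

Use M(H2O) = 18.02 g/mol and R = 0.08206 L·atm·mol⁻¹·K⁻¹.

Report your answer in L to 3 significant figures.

1.84 L

n(H2O) = 2.640 / 18.02 = 0.1465 mol
n(C4H10) = (2/10) × 0.1465 = 0.02930 mol
V = nRT/P = 0.02930 × 0.08206 × 902.15 / 1.18 = 1.838 L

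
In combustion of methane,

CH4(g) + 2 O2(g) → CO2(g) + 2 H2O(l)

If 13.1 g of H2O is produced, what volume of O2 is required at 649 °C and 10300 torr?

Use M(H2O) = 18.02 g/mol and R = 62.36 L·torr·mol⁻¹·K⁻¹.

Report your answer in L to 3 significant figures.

4.06 L

n(H2O) = 13.10 / 18.02 = 0.7270 mol
n(O2) = (2/2) × 0.7270 = 0.7270 mol
V = nRT/P = 0.7270 × 62.36 × 922.15 / 10300 = 4.059 L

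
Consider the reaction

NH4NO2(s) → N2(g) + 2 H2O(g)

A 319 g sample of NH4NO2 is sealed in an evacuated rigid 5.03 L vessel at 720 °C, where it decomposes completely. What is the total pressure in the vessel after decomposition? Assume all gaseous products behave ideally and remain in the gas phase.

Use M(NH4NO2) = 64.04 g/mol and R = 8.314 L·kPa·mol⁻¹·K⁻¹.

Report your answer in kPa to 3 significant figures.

n(NH4NO2) = 319 / 64.04 = 4.981 mol
n(gas produced) = (3/1) × 4.981 = 14.94 mol
P = nRT/V = 14.94 × 8.314 × 993.15 / 5.03 = 24520 kPa

24500 kPa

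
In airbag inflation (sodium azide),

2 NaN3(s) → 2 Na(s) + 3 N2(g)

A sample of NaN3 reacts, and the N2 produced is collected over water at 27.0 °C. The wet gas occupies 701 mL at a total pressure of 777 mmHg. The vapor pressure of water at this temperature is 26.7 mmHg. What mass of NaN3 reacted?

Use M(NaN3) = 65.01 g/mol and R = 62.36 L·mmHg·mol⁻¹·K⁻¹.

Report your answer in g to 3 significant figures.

1.22 g

P(N2) = 777 − 26.7 = 750.3 mmHg
n(N2) = PV/RT = (750.3 × 0.7010) / (62.36 × 300.15) = 0.02810 mol
n(NaN3) = (2/3) × 0.02810 = 0.01873 mol
m(NaN3) = 0.01873 × 65.01 = 1.218 g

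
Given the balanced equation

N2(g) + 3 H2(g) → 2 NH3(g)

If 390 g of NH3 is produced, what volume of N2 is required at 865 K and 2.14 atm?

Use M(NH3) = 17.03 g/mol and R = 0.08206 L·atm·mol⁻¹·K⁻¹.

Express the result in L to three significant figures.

n(NH3) = 390.0 / 17.03 = 22.90 mol
n(N2) = (1/2) × 22.90 = 11.45 mol
V = nRT/P = 11.45 × 0.08206 × 865 / 2.14 = 379.8 L

380 L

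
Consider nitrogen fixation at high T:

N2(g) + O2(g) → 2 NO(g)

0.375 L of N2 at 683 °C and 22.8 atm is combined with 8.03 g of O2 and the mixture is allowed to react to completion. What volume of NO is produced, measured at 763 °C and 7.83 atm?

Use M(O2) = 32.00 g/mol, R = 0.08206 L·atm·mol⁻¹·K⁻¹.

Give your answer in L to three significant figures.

2.37 L

n(N2) = PV/RT = (22.8 × 0.375) / (0.08206 × 956.15) = 0.1090 mol
n(O2) = 8.03 / 32.00 = 0.2509 mol
For 0.1090 mol N2, stoichiometry requires (1/1) × 0.1090 = 0.1090 mol O2; 0.2509 mol is available, so N2 is limiting.
n(NO) = (2/1) × 0.1090 = 0.2180 mol
V(NO) = nRT/P = 0.2180 × 0.08206 × 1036.15 / 7.83 = 2.367 L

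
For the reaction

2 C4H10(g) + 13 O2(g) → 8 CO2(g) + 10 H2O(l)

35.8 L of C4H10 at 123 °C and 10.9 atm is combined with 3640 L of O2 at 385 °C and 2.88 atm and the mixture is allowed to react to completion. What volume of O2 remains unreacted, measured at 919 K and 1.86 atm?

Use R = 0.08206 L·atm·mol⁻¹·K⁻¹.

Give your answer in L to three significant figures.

n(C4H10) = PV/RT = (10.9 × 35.8) / (0.08206 × 396.15) = 12.00 mol
n(O2) = PV/RT = (2.88 × 3640) / (0.08206 × 658.15) = 194.1 mol
For 12.00 mol C4H10, stoichiometry requires (13/2) × 12.00 = 78.00 mol O2; 194.1 mol is available, so C4H10 is limiting.
n(O2) consumed = (13/2) × 12.00 = 78.00 mol; remaining = 194.1 − 78.00 = 116.1 mol
V(O2) = nRT/P = 116.1 × 0.08206 × 919 / 1.86 = 4707 L

4710 L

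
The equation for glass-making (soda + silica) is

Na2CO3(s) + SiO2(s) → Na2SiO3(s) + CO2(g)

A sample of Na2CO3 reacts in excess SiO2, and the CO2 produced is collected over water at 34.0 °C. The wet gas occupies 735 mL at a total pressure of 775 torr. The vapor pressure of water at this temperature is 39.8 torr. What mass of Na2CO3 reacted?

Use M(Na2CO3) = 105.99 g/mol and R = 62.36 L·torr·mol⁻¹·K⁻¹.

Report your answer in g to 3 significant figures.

P(CO2) = 775 − 39.8 = 735.2 torr
n(CO2) = PV/RT = (735.2 × 0.7350) / (62.36 × 307.15) = 0.02821 mol
n(Na2CO3) = (1/1) × 0.02821 = 0.02821 mol
m(Na2CO3) = 0.02821 × 105.99 = 2.990 g

2.99 g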